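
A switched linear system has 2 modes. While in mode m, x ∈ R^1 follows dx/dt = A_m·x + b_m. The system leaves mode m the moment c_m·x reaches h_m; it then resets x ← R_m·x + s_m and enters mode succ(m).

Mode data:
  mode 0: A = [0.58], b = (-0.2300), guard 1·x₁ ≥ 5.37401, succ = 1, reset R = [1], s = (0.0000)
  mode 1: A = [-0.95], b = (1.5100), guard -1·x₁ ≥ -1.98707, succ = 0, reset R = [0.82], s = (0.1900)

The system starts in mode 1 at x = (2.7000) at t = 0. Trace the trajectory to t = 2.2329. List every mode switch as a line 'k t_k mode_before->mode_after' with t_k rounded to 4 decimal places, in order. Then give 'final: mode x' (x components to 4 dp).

Mode 1: guard c·x = -1.9871 hit at Δt = 1.0812 (t = 1.0812), x⁻ = (1.9871) → reset → x⁺ = (1.8194), jump to mode 0
Mode 0: flow for 1.1517 to horizon, guard not reached → x = (3.1715)

1 1.0812 1->0
final: 0 3.1715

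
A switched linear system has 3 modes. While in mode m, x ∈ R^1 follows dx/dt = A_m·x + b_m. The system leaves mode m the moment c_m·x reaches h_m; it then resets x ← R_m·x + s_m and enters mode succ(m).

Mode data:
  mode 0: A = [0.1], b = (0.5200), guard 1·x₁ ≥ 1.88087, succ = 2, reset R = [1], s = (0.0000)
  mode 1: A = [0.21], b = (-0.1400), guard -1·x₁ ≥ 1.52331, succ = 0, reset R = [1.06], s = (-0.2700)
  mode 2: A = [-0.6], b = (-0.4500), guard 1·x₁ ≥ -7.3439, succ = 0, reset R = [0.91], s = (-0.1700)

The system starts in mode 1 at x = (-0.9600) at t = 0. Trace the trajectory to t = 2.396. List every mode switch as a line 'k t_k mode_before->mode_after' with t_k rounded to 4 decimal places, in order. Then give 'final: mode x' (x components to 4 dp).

Mode 1: guard c·x = 1.5233 hit at Δt = 1.4160 (t = 1.4160), x⁻ = (-1.5233) → reset → x⁺ = (-1.8847), jump to mode 0
Mode 0: flow for 0.9800 to horizon, guard not reached → x = (-1.5434)

1 1.4160 1->0
final: 0 -1.5434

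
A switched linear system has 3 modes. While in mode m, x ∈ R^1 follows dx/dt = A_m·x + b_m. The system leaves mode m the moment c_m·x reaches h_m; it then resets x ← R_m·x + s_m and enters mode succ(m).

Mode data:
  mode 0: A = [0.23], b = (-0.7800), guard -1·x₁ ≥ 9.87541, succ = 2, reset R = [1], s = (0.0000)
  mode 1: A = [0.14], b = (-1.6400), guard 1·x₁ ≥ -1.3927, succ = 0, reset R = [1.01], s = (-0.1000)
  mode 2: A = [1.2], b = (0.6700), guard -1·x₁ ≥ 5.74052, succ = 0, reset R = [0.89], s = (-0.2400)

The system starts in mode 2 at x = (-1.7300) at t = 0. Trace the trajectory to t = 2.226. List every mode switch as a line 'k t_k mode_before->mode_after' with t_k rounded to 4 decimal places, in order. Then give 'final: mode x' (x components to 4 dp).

Mode 2: guard c·x = 5.7405 hit at Δt = 1.2390 (t = 1.2390), x⁻ = (-5.7405) → reset → x⁺ = (-5.3491), jump to mode 0
Mode 0: flow for 0.9870 to horizon, guard not reached → x = (-7.5765)

1 1.2390 2->0
final: 0 -7.5765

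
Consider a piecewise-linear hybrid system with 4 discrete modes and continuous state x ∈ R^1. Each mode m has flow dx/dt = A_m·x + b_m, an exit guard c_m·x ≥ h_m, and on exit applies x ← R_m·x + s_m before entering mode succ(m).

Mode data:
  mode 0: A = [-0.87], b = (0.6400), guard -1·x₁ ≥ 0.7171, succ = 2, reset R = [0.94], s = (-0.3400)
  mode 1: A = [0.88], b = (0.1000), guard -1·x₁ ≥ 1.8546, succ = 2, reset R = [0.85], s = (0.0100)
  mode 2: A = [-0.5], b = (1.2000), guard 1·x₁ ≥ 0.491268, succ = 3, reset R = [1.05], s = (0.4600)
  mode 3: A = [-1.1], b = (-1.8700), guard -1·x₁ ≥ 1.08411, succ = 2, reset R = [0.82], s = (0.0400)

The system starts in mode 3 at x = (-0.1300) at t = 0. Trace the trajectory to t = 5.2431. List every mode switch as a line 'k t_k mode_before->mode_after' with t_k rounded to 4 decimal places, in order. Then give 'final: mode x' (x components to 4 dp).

Mode 3: guard c·x = 1.0841 hit at Δt = 0.8507 (t = 0.8507), x⁻ = (-1.0841) → reset → x⁺ = (-0.8490), jump to mode 2
Mode 2: guard c·x = 0.4913 hit at Δt = 1.0638 (t = 1.9145), x⁻ = (0.4913) → reset → x⁺ = (0.9758), jump to mode 3
Mode 3: guard c·x = 1.0841 hit at Δt = 1.3354 (t = 3.2499), x⁻ = (-1.0841) → reset → x⁺ = (-0.8490), jump to mode 2
Mode 2: guard c·x = 0.4913 hit at Δt = 1.0638 (t = 4.3137), x⁻ = (0.4913) → reset → x⁺ = (0.9758), jump to mode 3
Mode 3: flow for 0.9294 to horizon, guard not reached → x = (-0.7374)

1 0.8507 3->2
2 1.9145 2->3
3 3.2499 3->2
4 4.3137 2->3
final: 3 -0.7374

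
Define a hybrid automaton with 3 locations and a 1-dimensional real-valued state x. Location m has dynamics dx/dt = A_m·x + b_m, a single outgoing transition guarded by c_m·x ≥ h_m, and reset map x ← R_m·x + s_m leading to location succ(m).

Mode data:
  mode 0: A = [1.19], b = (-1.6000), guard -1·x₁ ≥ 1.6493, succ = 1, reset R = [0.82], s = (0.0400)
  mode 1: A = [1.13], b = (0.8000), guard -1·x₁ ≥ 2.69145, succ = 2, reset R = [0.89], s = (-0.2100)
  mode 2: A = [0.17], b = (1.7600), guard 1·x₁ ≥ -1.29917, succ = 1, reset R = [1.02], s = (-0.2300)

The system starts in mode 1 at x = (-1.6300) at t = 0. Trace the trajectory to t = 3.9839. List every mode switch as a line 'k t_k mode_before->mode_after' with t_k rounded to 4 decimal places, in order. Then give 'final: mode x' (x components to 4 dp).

Mode 1: guard c·x = 2.6915 hit at Δt = 0.6779 (t = 0.6779), x⁻ = (-2.6915) → reset → x⁺ = (-2.6054), jump to mode 2
Mode 2: guard c·x = -1.2992 hit at Δt = 0.9165 (t = 1.5944), x⁻ = (-1.2992) → reset → x⁺ = (-1.5552), jump to mode 1
Mode 1: guard c·x = 2.6915 hit at Δt = 0.7528 (t = 2.3472), x⁻ = (-2.6914) → reset → x⁺ = (-2.6054), jump to mode 2
Mode 2: guard c·x = -1.2992 hit at Δt = 0.9165 (t = 3.2637), x⁻ = (-1.2992) → reset → x⁺ = (-1.5552), jump to mode 1
Mode 1: flow for 0.7202 to horizon, guard not reached → x = (-2.6196)

1 0.6779 1->2
2 1.5944 2->1
3 2.3472 1->2
4 3.2637 2->1
final: 1 -2.6196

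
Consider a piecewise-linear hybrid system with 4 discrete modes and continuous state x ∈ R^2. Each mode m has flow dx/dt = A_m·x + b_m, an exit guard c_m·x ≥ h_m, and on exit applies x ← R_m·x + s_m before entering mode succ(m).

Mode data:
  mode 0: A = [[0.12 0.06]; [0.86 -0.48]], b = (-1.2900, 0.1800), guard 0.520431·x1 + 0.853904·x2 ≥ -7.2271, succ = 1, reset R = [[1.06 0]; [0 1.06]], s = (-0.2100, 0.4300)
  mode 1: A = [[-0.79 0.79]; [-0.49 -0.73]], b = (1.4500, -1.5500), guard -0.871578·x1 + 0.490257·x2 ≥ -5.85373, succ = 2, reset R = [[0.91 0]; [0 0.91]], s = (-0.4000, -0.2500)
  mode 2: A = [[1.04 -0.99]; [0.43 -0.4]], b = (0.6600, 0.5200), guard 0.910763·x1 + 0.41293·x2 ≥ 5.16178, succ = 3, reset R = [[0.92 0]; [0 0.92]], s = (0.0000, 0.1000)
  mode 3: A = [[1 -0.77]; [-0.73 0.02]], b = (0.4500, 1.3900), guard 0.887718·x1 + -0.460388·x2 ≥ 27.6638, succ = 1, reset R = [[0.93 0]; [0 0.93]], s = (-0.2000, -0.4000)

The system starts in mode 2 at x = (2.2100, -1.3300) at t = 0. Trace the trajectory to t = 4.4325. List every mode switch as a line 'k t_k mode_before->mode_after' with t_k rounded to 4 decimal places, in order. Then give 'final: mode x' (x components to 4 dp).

Mode 2: guard c·x = 5.1618 hit at Δt = 0.6472 (t = 0.6472), x⁻ = (5.5698, 0.2155) → reset → x⁺ = (5.1243, 0.2982), jump to mode 3
Mode 3: guard c·x = 27.6638 hit at Δt = 1.3447 (t = 1.9919), x⁻ = (25.8979, -10.1518) → reset → x⁺ = (23.8851, -9.8411), jump to mode 1
Mode 1: guard c·x = -5.8537 hit at Δt = 1.4554 (t = 3.4473), x⁻ = (1.8556, -8.6412) → reset → x⁺ = (1.2886, -8.1135), jump to mode 2
Mode 2: guard c·x = 5.1618 hit at Δt = 0.5628 (t = 4.0101), x⁻ = (8.0345, -5.2207) → reset → x⁺ = (7.3918, -4.7030), jump to mode 3
Mode 3: flow for 0.4224 to horizon, guard not reached → x = (13.8485, -7.3487)

1 0.6472 2->3
2 1.9919 3->1
3 3.4473 1->2
4 4.0101 2->3
final: 3 13.8485 -7.3487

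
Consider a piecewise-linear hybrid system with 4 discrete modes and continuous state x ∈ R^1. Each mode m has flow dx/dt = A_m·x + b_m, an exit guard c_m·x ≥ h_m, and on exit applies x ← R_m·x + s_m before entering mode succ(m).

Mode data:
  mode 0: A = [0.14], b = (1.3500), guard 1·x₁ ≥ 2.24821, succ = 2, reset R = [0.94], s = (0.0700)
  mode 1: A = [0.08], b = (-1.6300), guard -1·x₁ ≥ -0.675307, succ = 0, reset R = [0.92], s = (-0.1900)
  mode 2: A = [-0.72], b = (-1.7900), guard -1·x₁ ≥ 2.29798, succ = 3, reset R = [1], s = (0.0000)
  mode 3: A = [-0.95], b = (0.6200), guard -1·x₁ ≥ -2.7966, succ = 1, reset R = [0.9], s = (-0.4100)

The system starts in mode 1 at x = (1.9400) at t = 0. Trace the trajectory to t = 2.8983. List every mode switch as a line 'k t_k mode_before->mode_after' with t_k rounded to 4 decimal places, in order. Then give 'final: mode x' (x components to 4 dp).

1 0.8294 1->0
2 2.0138 0->2
final: 2 -0.0162

Mode 1: guard c·x = -0.6753 hit at Δt = 0.8294 (t = 0.8294), x⁻ = (0.6753) → reset → x⁺ = (0.4313), jump to mode 0
Mode 0: guard c·x = 2.2482 hit at Δt = 1.1844 (t = 2.0138), x⁻ = (2.2482) → reset → x⁺ = (2.1833), jump to mode 2
Mode 2: flow for 0.8845 to horizon, guard not reached → x = (-0.0162)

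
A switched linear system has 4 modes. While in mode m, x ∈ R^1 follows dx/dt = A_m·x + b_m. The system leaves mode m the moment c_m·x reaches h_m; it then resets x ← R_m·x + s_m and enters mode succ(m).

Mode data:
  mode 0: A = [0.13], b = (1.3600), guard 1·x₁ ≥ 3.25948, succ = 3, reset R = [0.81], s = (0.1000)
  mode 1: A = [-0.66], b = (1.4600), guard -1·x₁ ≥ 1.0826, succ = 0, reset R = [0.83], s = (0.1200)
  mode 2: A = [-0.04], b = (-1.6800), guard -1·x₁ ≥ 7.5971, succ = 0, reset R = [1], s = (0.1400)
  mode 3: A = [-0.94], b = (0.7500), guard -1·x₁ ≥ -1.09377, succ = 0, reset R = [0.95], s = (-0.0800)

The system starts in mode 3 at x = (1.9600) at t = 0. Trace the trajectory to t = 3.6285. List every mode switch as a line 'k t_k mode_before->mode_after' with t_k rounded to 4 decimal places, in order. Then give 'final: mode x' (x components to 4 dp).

Mode 3: guard c·x = -1.0938 hit at Δt = 1.4553 (t = 1.4553), x⁻ = (1.0938) → reset → x⁺ = (0.9591), jump to mode 0
Mode 0: guard c·x = 3.2595 hit at Δt = 1.4116 (t = 2.8669), x⁻ = (3.2595) → reset → x⁺ = (2.7402), jump to mode 3
Mode 3: flow for 0.7616 to horizon, guard not reached → x = (1.7472)

1 1.4553 3->0
2 2.8669 0->3
final: 3 1.7472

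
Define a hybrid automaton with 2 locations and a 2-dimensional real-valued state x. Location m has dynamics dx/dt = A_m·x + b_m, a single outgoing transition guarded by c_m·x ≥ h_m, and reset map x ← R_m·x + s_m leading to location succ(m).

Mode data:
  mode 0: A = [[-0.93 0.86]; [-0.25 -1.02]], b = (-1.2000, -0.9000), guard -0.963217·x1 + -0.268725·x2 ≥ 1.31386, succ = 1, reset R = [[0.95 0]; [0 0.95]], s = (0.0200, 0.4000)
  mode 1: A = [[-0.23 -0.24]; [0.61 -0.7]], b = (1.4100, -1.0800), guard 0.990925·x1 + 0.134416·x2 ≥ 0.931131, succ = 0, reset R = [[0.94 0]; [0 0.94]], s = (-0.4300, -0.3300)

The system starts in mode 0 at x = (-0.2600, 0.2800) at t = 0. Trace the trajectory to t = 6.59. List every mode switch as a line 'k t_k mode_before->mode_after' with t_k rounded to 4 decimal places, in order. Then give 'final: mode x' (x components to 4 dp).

Mode 0: guard c·x = 1.3139 hit at Δt = 1.5098 (t = 1.5098), x⁻ = (-1.2363, -0.4579) → reset → x⁺ = (-1.1545, -0.0350), jump to mode 1
Mode 1: guard c·x = 0.9311 hit at Δt = 1.4044 (t = 2.9142), x⁻ = (1.0599, -0.8864) → reset → x⁺ = (0.5663, -1.1633), jump to mode 0
Mode 0: guard c·x = 1.3139 hit at Δt = 0.9838 (t = 3.8980), x⁻ = (-1.1131, -0.8996) → reset → x⁺ = (-1.0374, -0.4546), jump to mode 1
Mode 1: guard c·x = 0.9311 hit at Δt = 1.3090 (t = 5.2070), x⁻ = (1.0744, -0.9937) → reset → x⁺ = (0.5800, -1.2641), jump to mode 0
Mode 0: guard c·x = 1.3139 hit at Δt = 0.9423 (t = 6.1493), x⁻ = (-1.0996, -0.9480) → reset → x⁺ = (-1.0246, -0.5006), jump to mode 1
Mode 1: flow for 0.4407 to horizon, guard not reached → x = (-0.2602, -0.9207)

1 1.5098 0->1
2 2.9142 1->0
3 3.8980 0->1
4 5.2070 1->0
5 6.1493 0->1
final: 1 -0.2602 -0.9207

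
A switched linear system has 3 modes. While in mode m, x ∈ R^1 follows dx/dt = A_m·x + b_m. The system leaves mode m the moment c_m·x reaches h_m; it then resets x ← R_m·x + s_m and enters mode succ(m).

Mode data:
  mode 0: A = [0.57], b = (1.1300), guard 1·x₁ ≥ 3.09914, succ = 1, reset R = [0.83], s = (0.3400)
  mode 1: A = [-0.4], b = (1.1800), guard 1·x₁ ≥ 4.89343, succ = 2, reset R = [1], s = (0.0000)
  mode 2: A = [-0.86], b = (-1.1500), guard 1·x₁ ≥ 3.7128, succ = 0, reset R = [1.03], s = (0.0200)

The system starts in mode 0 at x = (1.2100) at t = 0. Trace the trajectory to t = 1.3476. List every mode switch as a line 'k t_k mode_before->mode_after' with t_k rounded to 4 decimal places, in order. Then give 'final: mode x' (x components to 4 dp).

1 0.8155 0->1
final: 1 2.9195

Mode 0: guard c·x = 3.0991 hit at Δt = 0.8155 (t = 0.8155), x⁻ = (3.0991) → reset → x⁺ = (2.9123), jump to mode 1
Mode 1: flow for 0.5321 to horizon, guard not reached → x = (2.9195)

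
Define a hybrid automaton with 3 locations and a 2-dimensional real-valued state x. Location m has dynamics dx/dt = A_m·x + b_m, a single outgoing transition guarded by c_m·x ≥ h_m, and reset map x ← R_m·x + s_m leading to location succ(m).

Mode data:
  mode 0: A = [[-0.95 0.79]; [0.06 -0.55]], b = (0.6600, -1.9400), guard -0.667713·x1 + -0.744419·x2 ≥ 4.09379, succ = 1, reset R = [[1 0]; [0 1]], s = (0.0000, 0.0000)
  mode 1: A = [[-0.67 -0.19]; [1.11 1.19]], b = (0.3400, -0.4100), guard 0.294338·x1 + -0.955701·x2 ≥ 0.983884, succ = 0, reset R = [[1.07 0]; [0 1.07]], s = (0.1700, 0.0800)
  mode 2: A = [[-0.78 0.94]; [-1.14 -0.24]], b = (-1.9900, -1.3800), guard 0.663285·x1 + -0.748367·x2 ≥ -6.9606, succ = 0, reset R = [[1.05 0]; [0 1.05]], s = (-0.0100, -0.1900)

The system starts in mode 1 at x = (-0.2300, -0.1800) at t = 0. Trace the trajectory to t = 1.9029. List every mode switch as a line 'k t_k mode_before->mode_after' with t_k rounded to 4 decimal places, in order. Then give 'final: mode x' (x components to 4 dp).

1 0.7235 1->0
final: 0 -0.4234 -2.2014

Mode 1: guard c·x = 0.9839 hit at Δt = 0.7235 (t = 0.7235), x⁻ = (0.1170, -0.9935) → reset → x⁺ = (0.2952, -0.9830), jump to mode 0
Mode 0: flow for 1.1794 to horizon, guard not reached → x = (-0.4234, -2.2014)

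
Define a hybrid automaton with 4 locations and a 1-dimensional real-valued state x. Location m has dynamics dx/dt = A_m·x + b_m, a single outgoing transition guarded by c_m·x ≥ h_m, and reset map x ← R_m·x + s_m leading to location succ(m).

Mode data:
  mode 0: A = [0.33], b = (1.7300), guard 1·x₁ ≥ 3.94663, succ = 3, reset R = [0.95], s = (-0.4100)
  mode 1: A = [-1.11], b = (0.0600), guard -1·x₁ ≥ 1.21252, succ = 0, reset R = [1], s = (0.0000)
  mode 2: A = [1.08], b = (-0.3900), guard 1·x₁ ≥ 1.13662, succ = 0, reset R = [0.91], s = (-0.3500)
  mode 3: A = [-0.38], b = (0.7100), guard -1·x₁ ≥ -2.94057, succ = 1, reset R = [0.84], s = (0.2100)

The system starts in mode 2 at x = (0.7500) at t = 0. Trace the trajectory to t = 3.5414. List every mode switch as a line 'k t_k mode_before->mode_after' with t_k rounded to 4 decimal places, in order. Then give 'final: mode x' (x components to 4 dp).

Mode 2: guard c·x = 1.1366 hit at Δt = 0.6391 (t = 0.6391), x⁻ = (1.1366) → reset → x⁺ = (0.6843), jump to mode 0
Mode 0: guard c·x = 3.9466 hit at Δt = 1.3289 (t = 1.9680), x⁻ = (3.9466) → reset → x⁺ = (3.3393), jump to mode 3
Mode 3: guard c·x = -2.9406 hit at Δt = 0.8321 (t = 2.8001), x⁻ = (2.9406) → reset → x⁺ = (2.6801), jump to mode 1
Mode 1: flow for 0.7413 to horizon, guard not reached → x = (1.2073)

1 0.6391 2->0
2 1.9680 0->3
3 2.8001 3->1
final: 1 1.2073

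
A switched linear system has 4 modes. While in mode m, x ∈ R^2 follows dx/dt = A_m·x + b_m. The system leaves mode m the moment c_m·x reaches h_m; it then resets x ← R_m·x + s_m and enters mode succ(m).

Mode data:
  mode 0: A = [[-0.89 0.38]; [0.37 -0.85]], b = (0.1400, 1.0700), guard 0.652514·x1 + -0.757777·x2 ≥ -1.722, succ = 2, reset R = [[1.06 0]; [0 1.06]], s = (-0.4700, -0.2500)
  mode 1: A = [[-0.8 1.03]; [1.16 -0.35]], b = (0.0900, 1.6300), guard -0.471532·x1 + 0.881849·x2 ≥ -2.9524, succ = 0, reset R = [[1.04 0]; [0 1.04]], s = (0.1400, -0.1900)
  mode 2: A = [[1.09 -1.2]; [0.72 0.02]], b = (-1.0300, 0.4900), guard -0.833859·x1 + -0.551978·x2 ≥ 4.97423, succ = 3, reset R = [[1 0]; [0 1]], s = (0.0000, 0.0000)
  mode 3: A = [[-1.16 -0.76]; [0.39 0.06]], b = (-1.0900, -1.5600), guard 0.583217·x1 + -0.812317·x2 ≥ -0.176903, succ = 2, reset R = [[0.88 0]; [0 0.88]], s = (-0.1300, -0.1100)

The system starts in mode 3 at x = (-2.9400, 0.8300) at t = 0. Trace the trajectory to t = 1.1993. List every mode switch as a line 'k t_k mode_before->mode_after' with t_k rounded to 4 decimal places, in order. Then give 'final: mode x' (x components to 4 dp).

Mode 3: guard c·x = -0.1769 hit at Δt = 0.7412 (t = 0.7412), x⁻ = (-1.6965, -1.0003) → reset → x⁺ = (-1.6229, -0.9902), jump to mode 2
Mode 2: flow for 0.4581 to horizon, guard not reached → x = (-2.4481, -1.4436)

1 0.7412 3->2
final: 2 -2.4481 -1.4436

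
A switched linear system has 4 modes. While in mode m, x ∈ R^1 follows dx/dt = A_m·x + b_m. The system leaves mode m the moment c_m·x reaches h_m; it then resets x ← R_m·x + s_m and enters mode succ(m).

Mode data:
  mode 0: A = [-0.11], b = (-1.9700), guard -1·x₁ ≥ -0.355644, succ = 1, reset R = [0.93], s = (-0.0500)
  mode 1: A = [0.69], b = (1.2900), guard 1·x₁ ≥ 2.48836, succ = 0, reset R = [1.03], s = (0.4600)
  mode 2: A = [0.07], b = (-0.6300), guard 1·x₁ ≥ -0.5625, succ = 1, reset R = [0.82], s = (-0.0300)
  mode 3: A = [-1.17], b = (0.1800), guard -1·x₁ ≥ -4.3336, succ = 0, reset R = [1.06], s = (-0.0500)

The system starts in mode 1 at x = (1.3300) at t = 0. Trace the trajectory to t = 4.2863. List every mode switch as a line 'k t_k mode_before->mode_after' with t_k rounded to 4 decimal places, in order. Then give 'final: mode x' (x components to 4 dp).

1 0.4478 1->0
2 1.6870 0->1
3 2.7107 1->0
4 3.9499 0->1
final: 1 0.8425

Mode 1: guard c·x = 2.4884 hit at Δt = 0.4478 (t = 0.4478), x⁻ = (2.4884) → reset → x⁺ = (3.0230), jump to mode 0
Mode 0: guard c·x = -0.3556 hit at Δt = 1.2392 (t = 1.6870), x⁻ = (0.3556) → reset → x⁺ = (0.2807), jump to mode 1
Mode 1: guard c·x = 2.4884 hit at Δt = 1.0237 (t = 2.7107), x⁻ = (2.4884) → reset → x⁺ = (3.0230), jump to mode 0
Mode 0: guard c·x = -0.3556 hit at Δt = 1.2392 (t = 3.9499), x⁻ = (0.3556) → reset → x⁺ = (0.2807), jump to mode 1
Mode 1: flow for 0.3364 to horizon, guard not reached → x = (0.8425)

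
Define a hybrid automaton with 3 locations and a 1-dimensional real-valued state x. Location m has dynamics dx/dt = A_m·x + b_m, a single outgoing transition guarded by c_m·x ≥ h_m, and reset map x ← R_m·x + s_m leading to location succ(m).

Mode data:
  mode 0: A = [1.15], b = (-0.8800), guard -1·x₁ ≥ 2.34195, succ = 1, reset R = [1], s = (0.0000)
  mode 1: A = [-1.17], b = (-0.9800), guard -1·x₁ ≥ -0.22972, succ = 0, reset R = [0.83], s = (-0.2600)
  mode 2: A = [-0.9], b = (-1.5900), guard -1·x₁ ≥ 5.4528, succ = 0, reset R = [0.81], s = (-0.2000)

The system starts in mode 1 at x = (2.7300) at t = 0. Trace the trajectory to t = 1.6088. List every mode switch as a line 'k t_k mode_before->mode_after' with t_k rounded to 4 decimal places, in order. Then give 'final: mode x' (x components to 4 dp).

Mode 1: guard c·x = -0.2297 hit at Δt = 1.0314 (t = 1.0314), x⁻ = (0.2297) → reset → x⁺ = (-0.0693), jump to mode 0
Mode 0: flow for 0.5774 to horizon, guard not reached → x = (-0.8560)

1 1.0314 1->0
final: 0 -0.8560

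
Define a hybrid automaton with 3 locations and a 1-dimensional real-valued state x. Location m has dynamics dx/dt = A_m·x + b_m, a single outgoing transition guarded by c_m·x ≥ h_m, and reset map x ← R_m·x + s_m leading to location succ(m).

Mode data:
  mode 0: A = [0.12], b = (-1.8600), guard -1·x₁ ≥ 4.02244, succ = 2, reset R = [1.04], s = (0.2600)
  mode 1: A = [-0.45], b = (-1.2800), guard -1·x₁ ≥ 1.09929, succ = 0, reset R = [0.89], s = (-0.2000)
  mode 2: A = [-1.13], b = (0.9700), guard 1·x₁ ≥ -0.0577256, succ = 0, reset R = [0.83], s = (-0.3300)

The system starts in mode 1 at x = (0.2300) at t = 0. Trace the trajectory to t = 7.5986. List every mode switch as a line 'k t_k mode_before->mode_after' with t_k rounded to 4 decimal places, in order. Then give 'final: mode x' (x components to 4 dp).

Mode 1: guard c·x = 1.0993 hit at Δt = 1.2584 (t = 1.2584), x⁻ = (-1.0993) → reset → x⁺ = (-1.1784), jump to mode 0
Mode 0: guard c·x = 4.0224 hit at Δt = 1.3121 (t = 2.5705), x⁻ = (-4.0224) → reset → x⁺ = (-3.9233), jump to mode 2
Mode 2: guard c·x = -0.0577 hit at Δt = 1.4623 (t = 4.0328), x⁻ = (-0.0577) → reset → x⁺ = (-0.3779), jump to mode 0
Mode 0: guard c·x = 4.0224 hit at Δt = 1.7220 (t = 5.7548), x⁻ = (-4.0224) → reset → x⁺ = (-3.9233), jump to mode 2
Mode 2: guard c·x = -0.0577 hit at Δt = 1.4623 (t = 7.2171), x⁻ = (-0.0577) → reset → x⁺ = (-0.3779), jump to mode 0
Mode 0: flow for 0.3815 to horizon, guard not reached → x = (-1.1218)

1 1.2584 1->0
2 2.5705 0->2
3 4.0328 2->0
4 5.7548 0->2
5 7.2171 2->0
final: 0 -1.1218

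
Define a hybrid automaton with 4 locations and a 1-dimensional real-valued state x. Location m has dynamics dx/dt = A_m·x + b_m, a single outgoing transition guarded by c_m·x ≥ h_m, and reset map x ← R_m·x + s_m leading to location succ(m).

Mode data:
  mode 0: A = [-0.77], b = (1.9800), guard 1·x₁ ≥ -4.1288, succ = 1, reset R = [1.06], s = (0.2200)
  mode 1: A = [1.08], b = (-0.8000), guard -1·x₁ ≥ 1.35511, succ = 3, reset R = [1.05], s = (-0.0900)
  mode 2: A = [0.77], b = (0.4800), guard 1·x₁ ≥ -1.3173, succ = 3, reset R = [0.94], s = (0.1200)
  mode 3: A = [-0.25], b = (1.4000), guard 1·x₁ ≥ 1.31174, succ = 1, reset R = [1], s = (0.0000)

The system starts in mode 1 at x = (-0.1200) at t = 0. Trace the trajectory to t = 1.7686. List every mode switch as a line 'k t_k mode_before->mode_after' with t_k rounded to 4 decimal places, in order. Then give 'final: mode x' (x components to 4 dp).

Mode 1: guard c·x = 1.3551 hit at Δt = 0.8240 (t = 0.8240), x⁻ = (-1.3551) → reset → x⁺ = (-1.5129), jump to mode 3
Mode 3: flow for 0.9446 to horizon, guard not reached → x = (-0.0168)

1 0.8240 1->3
final: 3 -0.0168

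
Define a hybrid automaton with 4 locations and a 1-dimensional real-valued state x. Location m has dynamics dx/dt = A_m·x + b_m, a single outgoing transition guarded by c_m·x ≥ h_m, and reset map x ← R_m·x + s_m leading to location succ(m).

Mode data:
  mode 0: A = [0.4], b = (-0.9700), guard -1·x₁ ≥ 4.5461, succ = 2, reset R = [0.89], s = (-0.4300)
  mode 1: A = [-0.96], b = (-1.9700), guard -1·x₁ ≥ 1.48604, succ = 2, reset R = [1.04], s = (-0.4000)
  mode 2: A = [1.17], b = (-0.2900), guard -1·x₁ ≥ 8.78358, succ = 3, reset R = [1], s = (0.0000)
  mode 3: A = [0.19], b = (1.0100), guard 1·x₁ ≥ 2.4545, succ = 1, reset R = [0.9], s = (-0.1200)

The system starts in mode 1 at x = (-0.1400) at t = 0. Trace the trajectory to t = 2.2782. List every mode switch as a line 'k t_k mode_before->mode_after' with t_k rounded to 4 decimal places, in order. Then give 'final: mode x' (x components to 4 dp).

Mode 1: guard c·x = 1.4860 hit at Δt = 1.2680 (t = 1.2680), x⁻ = (-1.4860) → reset → x⁺ = (-1.9455), jump to mode 2
Mode 2: flow for 1.0102 to horizon, guard not reached → x = (-6.9039)

1 1.2680 1->2
final: 2 -6.9039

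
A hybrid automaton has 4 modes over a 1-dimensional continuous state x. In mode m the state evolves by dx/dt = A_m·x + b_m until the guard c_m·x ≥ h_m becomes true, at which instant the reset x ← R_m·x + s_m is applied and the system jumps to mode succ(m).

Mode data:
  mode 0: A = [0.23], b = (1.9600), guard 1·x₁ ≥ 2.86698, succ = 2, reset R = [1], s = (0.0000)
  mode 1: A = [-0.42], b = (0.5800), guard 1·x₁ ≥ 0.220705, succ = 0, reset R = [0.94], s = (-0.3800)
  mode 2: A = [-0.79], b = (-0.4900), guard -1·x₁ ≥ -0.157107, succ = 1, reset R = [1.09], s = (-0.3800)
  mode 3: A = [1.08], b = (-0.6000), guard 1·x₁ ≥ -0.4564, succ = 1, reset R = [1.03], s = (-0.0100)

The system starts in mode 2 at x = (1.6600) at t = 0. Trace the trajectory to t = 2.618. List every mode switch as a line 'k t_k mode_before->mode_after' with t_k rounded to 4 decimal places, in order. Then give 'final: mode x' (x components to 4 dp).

1 1.3622 2->1
2 2.1120 1->0
final: 0 0.8579

Mode 2: guard c·x = -0.1571 hit at Δt = 1.3622 (t = 1.3622), x⁻ = (0.1571) → reset → x⁺ = (-0.2088), jump to mode 1
Mode 1: guard c·x = 0.2207 hit at Δt = 0.7498 (t = 2.1120), x⁻ = (0.2207) → reset → x⁺ = (-0.1725), jump to mode 0
Mode 0: flow for 0.5060 to horizon, guard not reached → x = (0.8579)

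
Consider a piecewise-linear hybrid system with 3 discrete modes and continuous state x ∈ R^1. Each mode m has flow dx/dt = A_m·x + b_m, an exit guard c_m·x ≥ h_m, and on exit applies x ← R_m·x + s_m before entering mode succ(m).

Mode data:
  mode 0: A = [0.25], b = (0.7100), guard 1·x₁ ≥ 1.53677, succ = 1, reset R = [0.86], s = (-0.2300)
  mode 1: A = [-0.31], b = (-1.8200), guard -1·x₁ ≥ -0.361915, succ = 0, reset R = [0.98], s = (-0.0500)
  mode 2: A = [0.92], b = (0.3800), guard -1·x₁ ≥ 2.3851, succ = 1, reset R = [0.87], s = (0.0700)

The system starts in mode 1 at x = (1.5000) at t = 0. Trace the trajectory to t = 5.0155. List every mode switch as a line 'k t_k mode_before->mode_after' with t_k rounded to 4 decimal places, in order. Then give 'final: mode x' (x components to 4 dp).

Mode 1: guard c·x = -0.3619 hit at Δt = 0.5410 (t = 0.5410), x⁻ = (0.3619) → reset → x⁺ = (0.3047), jump to mode 0
Mode 0: guard c·x = 1.5368 hit at Δt = 1.3224 (t = 1.8634), x⁻ = (1.5368) → reset → x⁺ = (1.0916), jump to mode 1
Mode 1: guard c·x = -0.3619 hit at Δt = 0.3571 (t = 2.2205), x⁻ = (0.3619) → reset → x⁺ = (0.3047), jump to mode 0
Mode 0: guard c·x = 1.5368 hit at Δt = 1.3224 (t = 3.5429), x⁻ = (1.5368) → reset → x⁺ = (1.0916), jump to mode 1
Mode 1: guard c·x = -0.3619 hit at Δt = 0.3571 (t = 3.9001), x⁻ = (0.3619) → reset → x⁺ = (0.3047), jump to mode 0
Mode 0: flow for 1.1154 to horizon, guard not reached → x = (1.3161)

1 0.5410 1->0
2 1.8634 0->1
3 2.2205 1->0
4 3.5429 0->1
5 3.9001 1->0
final: 0 1.3161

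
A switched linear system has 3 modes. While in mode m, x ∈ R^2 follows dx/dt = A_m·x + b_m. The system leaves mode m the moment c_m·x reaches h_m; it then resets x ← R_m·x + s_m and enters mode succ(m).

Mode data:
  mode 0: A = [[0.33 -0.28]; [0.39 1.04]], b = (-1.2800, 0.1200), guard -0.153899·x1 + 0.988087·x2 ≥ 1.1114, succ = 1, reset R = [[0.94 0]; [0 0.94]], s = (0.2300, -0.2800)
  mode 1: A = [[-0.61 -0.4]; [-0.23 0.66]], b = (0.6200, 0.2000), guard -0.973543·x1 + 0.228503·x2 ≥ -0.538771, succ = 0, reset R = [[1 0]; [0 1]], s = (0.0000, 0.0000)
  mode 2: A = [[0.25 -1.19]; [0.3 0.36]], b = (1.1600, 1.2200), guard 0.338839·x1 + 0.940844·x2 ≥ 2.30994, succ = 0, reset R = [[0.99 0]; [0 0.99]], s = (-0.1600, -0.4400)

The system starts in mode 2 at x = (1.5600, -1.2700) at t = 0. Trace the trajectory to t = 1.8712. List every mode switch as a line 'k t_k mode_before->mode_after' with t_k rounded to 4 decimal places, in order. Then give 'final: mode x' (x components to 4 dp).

1 1.1170 2->0
2 1.5457 0->1
final: 1 3.0949 1.4297

Mode 2: guard c·x = 2.3099 hit at Δt = 1.1170 (t = 1.1170), x⁻ = (4.0818, 0.9852) → reset → x⁺ = (3.8810, 0.5353), jump to mode 0
Mode 0: guard c·x = 1.1114 hit at Δt = 0.4287 (t = 1.5457), x⁻ = (3.7438, 1.7079) → reset → x⁺ = (3.7492, 1.3254), jump to mode 1
Mode 1: flow for 0.3255 to horizon, guard not reached → x = (3.0949, 1.4297)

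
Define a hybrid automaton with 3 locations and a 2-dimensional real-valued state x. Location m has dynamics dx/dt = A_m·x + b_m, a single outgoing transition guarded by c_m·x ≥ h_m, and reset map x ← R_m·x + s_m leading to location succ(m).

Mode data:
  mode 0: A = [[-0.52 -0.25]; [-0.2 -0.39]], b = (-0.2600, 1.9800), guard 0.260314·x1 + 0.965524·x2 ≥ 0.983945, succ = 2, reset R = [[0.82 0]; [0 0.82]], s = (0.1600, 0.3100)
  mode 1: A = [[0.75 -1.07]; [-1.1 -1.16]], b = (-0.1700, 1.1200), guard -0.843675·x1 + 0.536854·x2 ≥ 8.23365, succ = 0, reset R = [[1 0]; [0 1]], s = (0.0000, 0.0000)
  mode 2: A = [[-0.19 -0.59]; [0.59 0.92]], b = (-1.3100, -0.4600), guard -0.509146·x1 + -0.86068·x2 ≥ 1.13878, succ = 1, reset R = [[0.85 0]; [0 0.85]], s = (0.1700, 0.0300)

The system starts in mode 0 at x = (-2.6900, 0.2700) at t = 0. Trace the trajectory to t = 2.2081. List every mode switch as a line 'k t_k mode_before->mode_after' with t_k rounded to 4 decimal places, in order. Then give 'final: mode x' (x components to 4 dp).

1 0.6450 0->2
2 1.7964 2->1
final: 1 -4.6027 2.1067

Mode 0: guard c·x = 0.9839 hit at Δt = 0.6450 (t = 0.6450), x⁻ = (-2.2047, 1.6135) → reset → x⁺ = (-1.6478, 1.6330), jump to mode 2
Mode 2: guard c·x = 1.1388 hit at Δt = 1.1514 (t = 1.7964), x⁻ = (-3.5078, 0.7519) → reset → x⁺ = (-2.8116, 0.6692), jump to mode 1
Mode 1: flow for 0.4117 to horizon, guard not reached → x = (-4.6027, 2.1067)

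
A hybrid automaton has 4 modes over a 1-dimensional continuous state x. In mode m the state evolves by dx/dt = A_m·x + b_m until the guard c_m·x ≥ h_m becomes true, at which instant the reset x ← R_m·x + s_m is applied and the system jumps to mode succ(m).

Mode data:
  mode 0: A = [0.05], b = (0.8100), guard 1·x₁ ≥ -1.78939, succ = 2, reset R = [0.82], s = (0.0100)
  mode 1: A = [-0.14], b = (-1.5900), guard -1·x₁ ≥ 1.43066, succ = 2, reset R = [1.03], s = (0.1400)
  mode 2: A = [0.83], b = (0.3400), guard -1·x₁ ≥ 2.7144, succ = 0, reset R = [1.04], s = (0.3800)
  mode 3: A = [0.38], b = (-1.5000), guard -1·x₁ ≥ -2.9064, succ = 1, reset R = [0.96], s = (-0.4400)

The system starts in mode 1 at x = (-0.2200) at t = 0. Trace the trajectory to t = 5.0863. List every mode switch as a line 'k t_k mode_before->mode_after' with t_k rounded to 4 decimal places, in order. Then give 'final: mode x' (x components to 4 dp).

Mode 1: guard c·x = 1.4307 hit at Δt = 0.8220 (t = 0.8220), x⁻ = (-1.4307) → reset → x⁺ = (-1.3336), jump to mode 2
Mode 2: guard c·x = 2.7144 hit at Δt = 1.1013 (t = 1.9233), x⁻ = (-2.7144) → reset → x⁺ = (-2.4430), jump to mode 0
Mode 0: guard c·x = -1.7894 hit at Δt = 0.9283 (t = 2.8516), x⁻ = (-1.7894) → reset → x⁺ = (-1.4573), jump to mode 2
Mode 2: guard c·x = 2.7144 hit at Δt = 0.9499 (t = 3.8015), x⁻ = (-2.7144) → reset → x⁺ = (-2.4430), jump to mode 0
Mode 0: guard c·x = -1.7894 hit at Δt = 0.9283 (t = 4.7298), x⁻ = (-1.7894) → reset → x⁺ = (-1.4573), jump to mode 2
Mode 2: flow for 0.3565 to horizon, guard not reached → x = (-1.8180)

1 0.8220 1->2
2 1.9233 2->0
3 2.8516 0->2
4 3.8015 2->0
5 4.7298 0->2
final: 2 -1.8180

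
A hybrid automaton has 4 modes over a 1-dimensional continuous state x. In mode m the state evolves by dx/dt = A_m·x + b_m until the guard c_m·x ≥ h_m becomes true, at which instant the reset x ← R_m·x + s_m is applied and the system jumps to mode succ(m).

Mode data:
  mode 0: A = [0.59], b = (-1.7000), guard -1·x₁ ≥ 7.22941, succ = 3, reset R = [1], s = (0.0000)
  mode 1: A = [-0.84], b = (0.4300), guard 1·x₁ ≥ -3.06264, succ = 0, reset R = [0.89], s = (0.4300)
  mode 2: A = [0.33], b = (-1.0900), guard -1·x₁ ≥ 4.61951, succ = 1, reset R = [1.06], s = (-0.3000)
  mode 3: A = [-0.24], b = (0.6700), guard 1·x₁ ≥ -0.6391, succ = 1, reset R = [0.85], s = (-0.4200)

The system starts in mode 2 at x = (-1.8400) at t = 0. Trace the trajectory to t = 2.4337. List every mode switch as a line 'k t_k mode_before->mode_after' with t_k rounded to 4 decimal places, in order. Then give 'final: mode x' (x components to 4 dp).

Mode 2: guard c·x = 4.6195 hit at Δt = 1.3093 (t = 1.3093), x⁻ = (-4.6195) → reset → x⁺ = (-5.1967), jump to mode 1
Mode 1: guard c·x = -3.0626 hit at Δt = 0.5573 (t = 1.8666), x⁻ = (-3.0626) → reset → x⁺ = (-2.2957), jump to mode 0
Mode 0: flow for 0.5671 to horizon, guard not reached → x = (-4.3529)

1 1.3093 2->1
2 1.8666 1->0
final: 0 -4.3529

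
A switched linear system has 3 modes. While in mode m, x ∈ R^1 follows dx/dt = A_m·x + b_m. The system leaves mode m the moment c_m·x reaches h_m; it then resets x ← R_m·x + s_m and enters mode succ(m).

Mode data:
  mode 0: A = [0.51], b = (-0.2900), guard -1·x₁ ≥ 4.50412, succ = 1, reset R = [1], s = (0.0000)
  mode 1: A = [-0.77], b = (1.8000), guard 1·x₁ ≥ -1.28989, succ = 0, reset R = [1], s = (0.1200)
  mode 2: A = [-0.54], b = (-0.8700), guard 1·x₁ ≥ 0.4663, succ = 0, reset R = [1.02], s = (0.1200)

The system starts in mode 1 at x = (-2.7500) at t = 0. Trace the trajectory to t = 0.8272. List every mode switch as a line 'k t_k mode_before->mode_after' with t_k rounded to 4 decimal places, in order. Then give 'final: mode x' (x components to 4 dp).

1 0.4393 1->0
final: 0 -1.5502

Mode 1: guard c·x = -1.2899 hit at Δt = 0.4393 (t = 0.4393), x⁻ = (-1.2899) → reset → x⁺ = (-1.1699), jump to mode 0
Mode 0: flow for 0.3879 to horizon, guard not reached → x = (-1.5502)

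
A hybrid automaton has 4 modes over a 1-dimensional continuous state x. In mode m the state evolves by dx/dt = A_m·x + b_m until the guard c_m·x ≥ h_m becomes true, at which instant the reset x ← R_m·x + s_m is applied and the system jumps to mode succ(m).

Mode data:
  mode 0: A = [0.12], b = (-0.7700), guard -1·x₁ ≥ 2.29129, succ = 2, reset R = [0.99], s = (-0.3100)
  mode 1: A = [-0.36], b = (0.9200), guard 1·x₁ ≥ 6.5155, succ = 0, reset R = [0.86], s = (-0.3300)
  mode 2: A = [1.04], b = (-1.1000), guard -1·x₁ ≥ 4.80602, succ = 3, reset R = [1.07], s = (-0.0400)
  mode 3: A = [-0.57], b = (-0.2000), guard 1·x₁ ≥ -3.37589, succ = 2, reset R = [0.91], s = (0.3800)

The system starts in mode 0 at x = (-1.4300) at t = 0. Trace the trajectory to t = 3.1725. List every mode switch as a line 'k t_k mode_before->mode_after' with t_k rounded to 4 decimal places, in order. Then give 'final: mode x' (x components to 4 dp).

1 0.8679 0->2
2 1.3274 2->3
3 2.1489 3->2
4 2.5788 2->3
final: 3 -3.7953

Mode 0: guard c·x = 2.2913 hit at Δt = 0.8679 (t = 0.8679), x⁻ = (-2.2913) → reset → x⁺ = (-2.5784), jump to mode 2
Mode 2: guard c·x = 4.8060 hit at Δt = 0.4595 (t = 1.3274), x⁻ = (-4.8060) → reset → x⁺ = (-5.1824), jump to mode 3
Mode 3: guard c·x = -3.3759 hit at Δt = 0.8215 (t = 2.1489), x⁻ = (-3.3759) → reset → x⁺ = (-2.6921), jump to mode 2
Mode 2: guard c·x = 4.8060 hit at Δt = 0.4299 (t = 2.5788), x⁻ = (-4.8060) → reset → x⁺ = (-5.1824), jump to mode 3
Mode 3: flow for 0.5937 to horizon, guard not reached → x = (-3.7953)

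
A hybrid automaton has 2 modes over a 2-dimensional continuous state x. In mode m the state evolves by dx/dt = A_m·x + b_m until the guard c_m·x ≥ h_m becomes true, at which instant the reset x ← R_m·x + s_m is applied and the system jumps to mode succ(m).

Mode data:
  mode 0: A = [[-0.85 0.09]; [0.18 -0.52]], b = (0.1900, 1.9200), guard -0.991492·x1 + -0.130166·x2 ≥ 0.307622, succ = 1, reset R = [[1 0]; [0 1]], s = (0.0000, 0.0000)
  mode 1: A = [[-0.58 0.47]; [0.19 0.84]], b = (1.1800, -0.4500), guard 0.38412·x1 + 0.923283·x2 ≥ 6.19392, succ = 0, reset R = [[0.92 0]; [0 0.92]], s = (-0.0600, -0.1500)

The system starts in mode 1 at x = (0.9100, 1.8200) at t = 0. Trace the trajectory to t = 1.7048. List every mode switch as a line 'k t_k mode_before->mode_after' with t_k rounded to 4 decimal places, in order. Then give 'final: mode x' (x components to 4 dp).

Mode 1: guard c·x = 6.1939 hit at Δt = 1.3667 (t = 1.3667), x⁻ = (3.0680, 5.4322) → reset → x⁺ = (2.7626, 4.8476), jump to mode 0
Mode 0: flow for 0.3381 to horizon, guard not reached → x = (2.2560, 4.8003)

1 1.3667 1->0
final: 0 2.2560 4.8003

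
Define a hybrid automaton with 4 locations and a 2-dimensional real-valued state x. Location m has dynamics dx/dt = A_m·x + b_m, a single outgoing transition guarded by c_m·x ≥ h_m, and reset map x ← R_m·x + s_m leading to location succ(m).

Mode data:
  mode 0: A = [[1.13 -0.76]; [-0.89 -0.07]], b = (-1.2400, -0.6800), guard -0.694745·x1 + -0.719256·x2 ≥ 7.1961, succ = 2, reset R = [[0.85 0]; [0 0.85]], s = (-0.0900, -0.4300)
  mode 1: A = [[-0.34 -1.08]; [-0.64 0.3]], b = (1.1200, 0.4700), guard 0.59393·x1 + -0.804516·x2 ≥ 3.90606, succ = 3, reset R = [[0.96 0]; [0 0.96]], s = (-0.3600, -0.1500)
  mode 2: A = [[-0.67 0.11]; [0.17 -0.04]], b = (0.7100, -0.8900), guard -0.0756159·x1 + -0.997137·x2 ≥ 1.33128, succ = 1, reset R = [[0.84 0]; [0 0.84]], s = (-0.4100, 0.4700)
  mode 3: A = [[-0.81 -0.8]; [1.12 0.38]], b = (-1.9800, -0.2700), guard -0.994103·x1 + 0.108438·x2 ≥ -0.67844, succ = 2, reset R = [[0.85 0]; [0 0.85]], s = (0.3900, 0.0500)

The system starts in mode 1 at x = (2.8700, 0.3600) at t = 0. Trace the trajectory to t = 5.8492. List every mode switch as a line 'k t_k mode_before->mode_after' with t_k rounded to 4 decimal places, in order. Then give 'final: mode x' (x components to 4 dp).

1 1.3433 1->3
2 2.3763 3->2
3 3.8072 2->1
4 5.4402 1->3
final: 3 1.9403 -1.7629

Mode 1: guard c·x = 3.9061 hit at Δt = 1.3433 (t = 1.3433), x⁻ = (3.8964, -1.9787) → reset → x⁺ = (3.3805, -2.0495), jump to mode 3
Mode 3: guard c·x = -0.6784 hit at Δt = 1.0330 (t = 2.3763), x⁻ = (0.6238, -0.5381) → reset → x⁺ = (0.9202, -0.4074), jump to mode 2
Mode 2: guard c·x = 1.3313 hit at Δt = 1.4309 (t = 3.8072), x⁻ = (0.9062, -1.4038) → reset → x⁺ = (0.3512, -0.7092), jump to mode 1
Mode 1: guard c·x = 3.9061 hit at Δt = 1.6330 (t = 5.4402), x⁻ = (3.3615, -2.3735) → reset → x⁺ = (2.8670, -2.4286), jump to mode 3
Mode 3: flow for 0.4090 to horizon, guard not reached → x = (1.9403, -1.7629)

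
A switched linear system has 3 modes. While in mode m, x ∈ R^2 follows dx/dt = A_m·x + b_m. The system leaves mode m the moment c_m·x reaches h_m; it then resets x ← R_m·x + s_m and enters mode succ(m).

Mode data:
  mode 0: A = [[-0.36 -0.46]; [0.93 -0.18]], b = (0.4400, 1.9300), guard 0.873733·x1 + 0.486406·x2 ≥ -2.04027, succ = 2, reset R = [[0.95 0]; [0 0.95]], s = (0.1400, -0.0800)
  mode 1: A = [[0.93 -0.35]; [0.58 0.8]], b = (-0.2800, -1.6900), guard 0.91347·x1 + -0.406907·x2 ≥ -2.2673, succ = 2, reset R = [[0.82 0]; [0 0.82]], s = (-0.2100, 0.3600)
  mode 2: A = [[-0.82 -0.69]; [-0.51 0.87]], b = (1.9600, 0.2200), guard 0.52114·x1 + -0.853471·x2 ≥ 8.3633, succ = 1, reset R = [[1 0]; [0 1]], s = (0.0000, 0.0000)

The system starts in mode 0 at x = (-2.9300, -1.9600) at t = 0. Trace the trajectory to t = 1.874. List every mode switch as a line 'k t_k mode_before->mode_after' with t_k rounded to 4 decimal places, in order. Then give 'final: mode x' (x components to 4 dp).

1 0.7451 0->2
final: 2 2.5005 -4.6278

Mode 0: guard c·x = -2.0403 hit at Δt = 0.7451 (t = 0.7451), x⁻ = (-1.3745, -1.7255) → reset → x⁺ = (-1.1658, -1.7193), jump to mode 2
Mode 2: flow for 1.1289 to horizon, guard not reached → x = (2.5005, -4.6278)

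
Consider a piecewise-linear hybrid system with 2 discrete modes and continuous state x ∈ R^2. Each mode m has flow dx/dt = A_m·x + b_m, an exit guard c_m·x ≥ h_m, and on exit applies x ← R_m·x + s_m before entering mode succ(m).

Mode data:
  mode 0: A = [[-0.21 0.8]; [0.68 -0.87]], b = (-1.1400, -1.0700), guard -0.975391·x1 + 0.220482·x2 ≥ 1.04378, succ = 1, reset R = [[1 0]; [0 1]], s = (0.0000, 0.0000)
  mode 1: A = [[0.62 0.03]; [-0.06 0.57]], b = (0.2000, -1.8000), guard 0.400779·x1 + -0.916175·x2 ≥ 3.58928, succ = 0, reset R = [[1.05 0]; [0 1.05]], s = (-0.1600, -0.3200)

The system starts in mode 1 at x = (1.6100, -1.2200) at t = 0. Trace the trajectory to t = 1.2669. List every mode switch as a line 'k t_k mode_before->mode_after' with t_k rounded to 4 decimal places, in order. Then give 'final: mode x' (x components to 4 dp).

Mode 1: guard c·x = 3.5893 hit at Δt = 0.5452 (t = 0.5452), x⁻ = (2.3490, -2.8901) → reset → x⁺ = (2.3065, -3.3546), jump to mode 0
Mode 0: flow for 0.7217 to horizon, guard not reached → x = (-0.1307, -2.0465)

1 0.5452 1->0
final: 0 -0.1307 -2.0465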